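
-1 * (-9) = 9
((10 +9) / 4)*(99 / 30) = 627 / 40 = 15.68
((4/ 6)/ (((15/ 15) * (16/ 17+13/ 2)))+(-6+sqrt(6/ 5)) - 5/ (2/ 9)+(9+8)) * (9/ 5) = -51963/ 2530+9 * sqrt(30)/ 25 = -18.57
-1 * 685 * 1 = -685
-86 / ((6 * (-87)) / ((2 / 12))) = 43 / 1566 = 0.03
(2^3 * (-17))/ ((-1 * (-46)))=-2.96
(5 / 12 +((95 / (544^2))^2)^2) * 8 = 9587408023655812203395 / 2876222407096670355456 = 3.33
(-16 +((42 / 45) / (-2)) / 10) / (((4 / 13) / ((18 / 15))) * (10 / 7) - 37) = 219037 / 500050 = 0.44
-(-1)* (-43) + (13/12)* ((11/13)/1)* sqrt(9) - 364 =-1617/4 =-404.25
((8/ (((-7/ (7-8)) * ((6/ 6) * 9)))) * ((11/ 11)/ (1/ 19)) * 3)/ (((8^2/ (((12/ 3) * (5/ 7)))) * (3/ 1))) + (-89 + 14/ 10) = -385841/ 4410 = -87.49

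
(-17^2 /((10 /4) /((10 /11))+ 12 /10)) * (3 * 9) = -156060 /79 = -1975.44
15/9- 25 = -70/3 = -23.33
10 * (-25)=-250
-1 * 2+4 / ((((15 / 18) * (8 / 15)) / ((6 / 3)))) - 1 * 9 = 7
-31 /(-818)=31 /818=0.04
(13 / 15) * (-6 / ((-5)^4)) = -26 / 3125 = -0.01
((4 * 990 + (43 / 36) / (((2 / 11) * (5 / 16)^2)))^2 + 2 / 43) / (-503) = -35306545472578 / 1094968125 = -32244.36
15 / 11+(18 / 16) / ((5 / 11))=1689 / 440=3.84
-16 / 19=-0.84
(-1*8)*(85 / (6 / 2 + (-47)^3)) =34 / 5191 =0.01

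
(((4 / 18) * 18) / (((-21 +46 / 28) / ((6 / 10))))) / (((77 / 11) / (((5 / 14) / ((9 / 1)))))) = -4 / 5691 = -0.00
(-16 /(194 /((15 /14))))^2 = 3600 /461041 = 0.01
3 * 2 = 6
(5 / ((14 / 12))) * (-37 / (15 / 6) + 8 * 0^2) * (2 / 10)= -444 / 35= -12.69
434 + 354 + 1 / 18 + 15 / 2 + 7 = 7223 / 9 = 802.56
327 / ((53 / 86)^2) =2418492 / 2809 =860.98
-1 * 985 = -985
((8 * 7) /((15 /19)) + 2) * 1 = 1094 /15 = 72.93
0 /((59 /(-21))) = 0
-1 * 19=-19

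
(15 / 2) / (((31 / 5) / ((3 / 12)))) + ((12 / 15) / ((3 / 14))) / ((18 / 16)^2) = 979957 / 301320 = 3.25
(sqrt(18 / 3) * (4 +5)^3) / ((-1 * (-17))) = 729 * sqrt(6) / 17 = 105.04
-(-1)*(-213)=-213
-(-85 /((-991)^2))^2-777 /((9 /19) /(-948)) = 1499805927213607971 /964483090561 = 1555036.00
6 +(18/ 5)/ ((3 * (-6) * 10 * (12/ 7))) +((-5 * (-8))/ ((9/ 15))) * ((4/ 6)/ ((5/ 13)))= 121.54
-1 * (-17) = 17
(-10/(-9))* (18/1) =20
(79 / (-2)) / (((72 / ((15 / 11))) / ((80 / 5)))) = -11.97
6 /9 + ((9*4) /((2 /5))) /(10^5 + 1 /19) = 3805132 /5700003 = 0.67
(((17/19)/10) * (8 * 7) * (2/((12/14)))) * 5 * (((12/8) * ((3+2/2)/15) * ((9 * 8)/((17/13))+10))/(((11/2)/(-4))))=-3468416/3135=-1106.35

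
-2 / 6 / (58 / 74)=-37 / 87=-0.43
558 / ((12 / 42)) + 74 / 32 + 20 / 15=93919 / 48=1956.65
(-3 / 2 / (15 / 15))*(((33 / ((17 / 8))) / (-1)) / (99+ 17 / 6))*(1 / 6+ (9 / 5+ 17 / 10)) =8712 / 10387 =0.84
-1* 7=-7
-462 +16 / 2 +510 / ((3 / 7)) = 736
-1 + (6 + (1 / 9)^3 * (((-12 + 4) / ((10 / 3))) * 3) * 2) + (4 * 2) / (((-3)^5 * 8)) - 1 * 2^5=-32834 / 1215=-27.02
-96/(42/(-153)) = 2448/7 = 349.71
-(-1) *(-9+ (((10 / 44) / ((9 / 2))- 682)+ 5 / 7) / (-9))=415963 / 6237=66.69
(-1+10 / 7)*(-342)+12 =-942 / 7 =-134.57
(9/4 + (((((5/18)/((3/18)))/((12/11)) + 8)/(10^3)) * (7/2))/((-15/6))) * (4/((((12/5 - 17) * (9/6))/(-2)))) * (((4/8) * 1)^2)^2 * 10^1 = 402599/788400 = 0.51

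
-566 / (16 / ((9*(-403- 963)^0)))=-2547 / 8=-318.38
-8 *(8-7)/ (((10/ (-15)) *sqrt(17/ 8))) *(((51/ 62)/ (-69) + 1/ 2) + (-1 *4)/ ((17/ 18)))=-1090080 *sqrt(34)/ 206057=-30.85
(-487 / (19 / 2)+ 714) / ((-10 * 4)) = -1574 / 95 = -16.57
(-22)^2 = 484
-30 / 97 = -0.31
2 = 2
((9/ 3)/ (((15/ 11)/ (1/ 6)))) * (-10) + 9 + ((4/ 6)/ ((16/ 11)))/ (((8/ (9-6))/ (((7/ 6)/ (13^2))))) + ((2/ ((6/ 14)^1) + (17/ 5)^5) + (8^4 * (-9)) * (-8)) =59902324880497/ 202800000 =295376.36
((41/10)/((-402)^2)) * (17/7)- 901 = -10192363583/11312280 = -901.00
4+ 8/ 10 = 24/ 5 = 4.80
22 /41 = 0.54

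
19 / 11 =1.73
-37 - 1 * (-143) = 106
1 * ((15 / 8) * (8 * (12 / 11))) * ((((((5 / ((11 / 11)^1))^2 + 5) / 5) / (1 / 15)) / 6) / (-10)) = -270 / 11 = -24.55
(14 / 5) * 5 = 14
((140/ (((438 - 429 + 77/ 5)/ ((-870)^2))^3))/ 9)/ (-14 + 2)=-8782938099140625000/ 226981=-38694596019669.60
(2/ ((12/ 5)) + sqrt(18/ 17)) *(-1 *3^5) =-729 *sqrt(34)/ 17 - 405/ 2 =-452.54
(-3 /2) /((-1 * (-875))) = -3 /1750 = -0.00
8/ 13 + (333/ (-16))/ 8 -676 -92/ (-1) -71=-1093225/ 1664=-656.99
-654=-654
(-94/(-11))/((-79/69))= -6486/869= -7.46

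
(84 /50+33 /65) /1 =711 /325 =2.19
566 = 566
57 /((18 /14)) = 133 /3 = 44.33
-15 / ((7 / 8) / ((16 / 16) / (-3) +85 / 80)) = -25 / 2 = -12.50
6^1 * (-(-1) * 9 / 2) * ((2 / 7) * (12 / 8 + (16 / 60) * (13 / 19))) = 1233 / 95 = 12.98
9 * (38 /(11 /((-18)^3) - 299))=-1.14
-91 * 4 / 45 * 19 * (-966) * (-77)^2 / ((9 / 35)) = 3423155142.81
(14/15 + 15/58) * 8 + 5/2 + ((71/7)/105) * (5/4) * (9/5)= 1044689/85260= 12.25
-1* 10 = -10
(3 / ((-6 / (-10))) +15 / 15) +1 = 7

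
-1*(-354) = 354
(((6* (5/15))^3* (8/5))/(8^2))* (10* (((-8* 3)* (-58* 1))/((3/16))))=14848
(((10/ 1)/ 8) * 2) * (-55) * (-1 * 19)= 5225/ 2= 2612.50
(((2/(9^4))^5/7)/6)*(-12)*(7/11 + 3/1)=-2560/936140240347383517677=-0.00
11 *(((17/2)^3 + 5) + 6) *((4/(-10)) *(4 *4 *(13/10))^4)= -1608877231104/3125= -514840713.95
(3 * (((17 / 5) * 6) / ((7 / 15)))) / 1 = 131.14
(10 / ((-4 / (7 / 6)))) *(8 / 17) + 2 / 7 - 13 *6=-28234 / 357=-79.09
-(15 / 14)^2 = -1.15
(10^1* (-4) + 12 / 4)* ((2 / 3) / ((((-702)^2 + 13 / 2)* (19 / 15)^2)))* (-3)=33300 / 355809181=0.00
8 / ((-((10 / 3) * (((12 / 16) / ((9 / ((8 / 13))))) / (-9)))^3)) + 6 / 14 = 8173034139 / 7000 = 1167576.31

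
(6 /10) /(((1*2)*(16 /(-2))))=-0.04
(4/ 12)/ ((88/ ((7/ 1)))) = 7/ 264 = 0.03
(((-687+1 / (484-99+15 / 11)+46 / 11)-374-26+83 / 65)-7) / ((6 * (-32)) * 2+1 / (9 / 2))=5954034393 / 2099168500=2.84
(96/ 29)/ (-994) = -48/ 14413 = -0.00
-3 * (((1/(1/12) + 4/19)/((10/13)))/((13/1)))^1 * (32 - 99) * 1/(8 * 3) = 1943/190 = 10.23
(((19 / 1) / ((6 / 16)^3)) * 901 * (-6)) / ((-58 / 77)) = 674899456 / 261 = 2585821.67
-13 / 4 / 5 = -13 / 20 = -0.65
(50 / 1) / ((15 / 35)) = 350 / 3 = 116.67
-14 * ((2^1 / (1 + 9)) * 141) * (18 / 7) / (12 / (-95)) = 8037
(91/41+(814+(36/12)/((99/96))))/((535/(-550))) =-842.09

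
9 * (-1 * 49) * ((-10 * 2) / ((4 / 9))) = 19845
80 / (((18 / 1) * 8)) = 5 / 9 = 0.56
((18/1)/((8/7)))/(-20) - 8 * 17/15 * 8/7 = -18731/1680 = -11.15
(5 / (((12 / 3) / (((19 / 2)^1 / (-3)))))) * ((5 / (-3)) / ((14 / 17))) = 8075 / 1008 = 8.01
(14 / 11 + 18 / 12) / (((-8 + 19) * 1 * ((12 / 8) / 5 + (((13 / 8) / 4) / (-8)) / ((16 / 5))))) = 0.89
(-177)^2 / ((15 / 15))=31329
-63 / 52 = -1.21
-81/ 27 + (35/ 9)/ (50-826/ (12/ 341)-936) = -1315411/ 438447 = -3.00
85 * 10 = 850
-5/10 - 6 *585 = -3510.50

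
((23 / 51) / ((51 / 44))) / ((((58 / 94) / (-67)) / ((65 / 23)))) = -119.40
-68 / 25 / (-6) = 34 / 75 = 0.45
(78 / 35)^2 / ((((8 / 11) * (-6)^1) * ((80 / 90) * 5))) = -50193 / 196000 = -0.26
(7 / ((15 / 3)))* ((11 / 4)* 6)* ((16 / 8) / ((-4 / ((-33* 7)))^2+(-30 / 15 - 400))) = -12326391 / 107255530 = -0.11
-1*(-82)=82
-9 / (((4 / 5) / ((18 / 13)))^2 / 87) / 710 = -317115 / 95992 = -3.30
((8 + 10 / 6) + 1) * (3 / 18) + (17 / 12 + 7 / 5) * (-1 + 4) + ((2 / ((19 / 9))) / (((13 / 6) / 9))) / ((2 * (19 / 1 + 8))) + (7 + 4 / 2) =858107 / 44460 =19.30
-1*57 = -57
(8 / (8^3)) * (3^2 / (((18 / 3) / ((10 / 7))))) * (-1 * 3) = -45 / 448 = -0.10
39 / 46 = 0.85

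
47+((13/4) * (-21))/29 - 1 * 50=-621/116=-5.35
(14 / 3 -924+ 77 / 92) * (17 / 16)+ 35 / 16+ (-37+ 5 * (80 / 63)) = -1004.37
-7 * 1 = -7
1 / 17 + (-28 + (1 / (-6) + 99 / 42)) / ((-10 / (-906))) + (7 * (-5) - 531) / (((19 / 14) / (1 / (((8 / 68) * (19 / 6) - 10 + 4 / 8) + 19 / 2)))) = -742705499 / 214795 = -3457.74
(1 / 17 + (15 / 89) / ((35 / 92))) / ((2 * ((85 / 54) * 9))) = 3189 / 180047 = 0.02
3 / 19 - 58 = -1099 / 19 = -57.84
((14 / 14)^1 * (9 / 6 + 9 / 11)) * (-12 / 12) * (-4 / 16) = 51 / 88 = 0.58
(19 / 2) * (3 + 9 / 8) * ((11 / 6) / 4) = 17.96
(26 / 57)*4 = 104 / 57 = 1.82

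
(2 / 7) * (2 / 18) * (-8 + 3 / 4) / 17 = -29 / 2142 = -0.01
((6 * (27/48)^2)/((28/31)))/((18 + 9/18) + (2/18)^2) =610173/5374208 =0.11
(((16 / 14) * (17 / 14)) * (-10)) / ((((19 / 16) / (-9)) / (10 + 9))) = 97920 / 49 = 1998.37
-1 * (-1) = 1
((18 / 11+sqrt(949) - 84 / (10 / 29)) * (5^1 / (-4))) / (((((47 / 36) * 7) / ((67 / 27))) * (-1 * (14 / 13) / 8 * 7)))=-15455024 / 177331+17420 * sqrt(949) / 48363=-76.06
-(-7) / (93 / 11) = 0.83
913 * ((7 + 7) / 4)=6391 / 2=3195.50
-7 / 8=-0.88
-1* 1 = -1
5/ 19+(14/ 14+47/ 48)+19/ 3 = 2607/ 304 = 8.58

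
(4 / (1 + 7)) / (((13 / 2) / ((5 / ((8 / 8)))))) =0.38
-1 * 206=-206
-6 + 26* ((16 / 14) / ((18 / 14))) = 154 / 9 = 17.11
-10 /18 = -5 /9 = -0.56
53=53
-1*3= -3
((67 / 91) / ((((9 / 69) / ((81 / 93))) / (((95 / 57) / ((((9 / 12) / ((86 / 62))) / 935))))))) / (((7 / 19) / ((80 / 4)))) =470864878000 / 612157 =769189.73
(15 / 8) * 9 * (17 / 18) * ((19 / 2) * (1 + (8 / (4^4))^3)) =158765805 / 1048576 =151.41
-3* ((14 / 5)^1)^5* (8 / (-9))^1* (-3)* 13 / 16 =-3495856 / 3125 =-1118.67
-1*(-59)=59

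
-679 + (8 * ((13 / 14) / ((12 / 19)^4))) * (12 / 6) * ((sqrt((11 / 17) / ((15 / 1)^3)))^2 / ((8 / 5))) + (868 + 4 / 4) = 316486283903 / 1665619200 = 190.01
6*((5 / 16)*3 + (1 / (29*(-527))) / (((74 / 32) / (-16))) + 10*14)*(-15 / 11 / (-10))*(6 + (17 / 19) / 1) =1503391475979 / 1890935024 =795.05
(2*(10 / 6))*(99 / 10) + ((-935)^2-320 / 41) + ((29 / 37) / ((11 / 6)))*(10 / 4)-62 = 14587596247 / 16687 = 874189.26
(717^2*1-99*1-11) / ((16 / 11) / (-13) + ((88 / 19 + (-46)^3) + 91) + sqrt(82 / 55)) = -1844767978738245275 / 349014501143411007-344930792921*sqrt(4510) / 349014501143411007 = -5.29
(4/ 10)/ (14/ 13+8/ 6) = 39/ 235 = 0.17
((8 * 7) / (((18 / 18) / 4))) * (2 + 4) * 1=1344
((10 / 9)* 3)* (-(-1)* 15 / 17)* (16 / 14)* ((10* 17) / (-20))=-200 / 7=-28.57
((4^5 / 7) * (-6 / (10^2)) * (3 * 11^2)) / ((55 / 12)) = -608256 / 875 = -695.15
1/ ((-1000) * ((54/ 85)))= -17/ 10800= -0.00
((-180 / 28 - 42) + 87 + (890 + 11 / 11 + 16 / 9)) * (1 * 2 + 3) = 293375 / 63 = 4656.75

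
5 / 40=1 / 8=0.12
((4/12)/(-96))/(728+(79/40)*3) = -5/1056852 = -0.00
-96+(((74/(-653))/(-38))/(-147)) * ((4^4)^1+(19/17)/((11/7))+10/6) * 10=-98277766124/1023168069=-96.05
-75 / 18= -25 / 6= -4.17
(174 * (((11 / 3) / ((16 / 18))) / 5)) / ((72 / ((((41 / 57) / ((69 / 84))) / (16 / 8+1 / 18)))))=274659 / 323380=0.85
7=7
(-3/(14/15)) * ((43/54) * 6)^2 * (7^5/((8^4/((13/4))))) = -288564185/294912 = -978.48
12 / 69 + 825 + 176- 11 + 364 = 31146 / 23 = 1354.17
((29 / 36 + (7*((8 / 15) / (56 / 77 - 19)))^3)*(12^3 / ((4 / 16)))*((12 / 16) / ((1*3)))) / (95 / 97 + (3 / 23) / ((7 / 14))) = 3118993553363536 / 2808712870875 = 1110.47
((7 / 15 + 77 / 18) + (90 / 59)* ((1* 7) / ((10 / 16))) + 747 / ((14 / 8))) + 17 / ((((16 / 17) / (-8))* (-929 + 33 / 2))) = 6089498341 / 13567050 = 448.84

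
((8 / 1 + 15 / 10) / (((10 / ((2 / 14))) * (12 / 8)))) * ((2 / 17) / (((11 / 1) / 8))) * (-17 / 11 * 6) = -304 / 4235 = -0.07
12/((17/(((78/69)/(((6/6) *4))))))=78/391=0.20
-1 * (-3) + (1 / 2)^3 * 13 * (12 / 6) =25 / 4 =6.25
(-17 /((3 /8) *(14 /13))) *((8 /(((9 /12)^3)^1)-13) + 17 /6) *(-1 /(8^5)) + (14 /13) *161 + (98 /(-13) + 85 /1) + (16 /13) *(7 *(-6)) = 24052470467 /120766464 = 199.17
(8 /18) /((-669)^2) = 4 /4028049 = 0.00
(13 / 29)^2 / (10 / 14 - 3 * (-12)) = 1183 / 216137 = 0.01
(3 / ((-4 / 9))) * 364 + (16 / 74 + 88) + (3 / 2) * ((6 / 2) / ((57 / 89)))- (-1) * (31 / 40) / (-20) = -1328274193 / 562400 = -2361.80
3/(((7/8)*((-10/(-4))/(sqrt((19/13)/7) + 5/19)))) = 48/133 + 48*sqrt(1729)/3185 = 0.99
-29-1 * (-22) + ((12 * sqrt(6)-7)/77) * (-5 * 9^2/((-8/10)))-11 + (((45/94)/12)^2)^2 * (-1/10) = 129.23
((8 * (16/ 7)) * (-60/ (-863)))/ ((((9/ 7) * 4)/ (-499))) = -319360/ 2589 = -123.35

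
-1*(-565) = 565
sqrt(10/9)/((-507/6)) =-0.01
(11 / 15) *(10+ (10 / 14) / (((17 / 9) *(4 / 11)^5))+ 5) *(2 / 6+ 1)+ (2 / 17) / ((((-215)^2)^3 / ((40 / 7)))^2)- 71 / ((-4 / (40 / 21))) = 26619643842442994971844495439551429 / 249647793405897946065247500000000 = 106.63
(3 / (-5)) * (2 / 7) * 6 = -36 / 35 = -1.03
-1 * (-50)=50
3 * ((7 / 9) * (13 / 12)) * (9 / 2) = 91 / 8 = 11.38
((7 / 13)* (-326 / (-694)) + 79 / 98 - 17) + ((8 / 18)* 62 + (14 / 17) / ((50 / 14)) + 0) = 20029627321 / 1690948350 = 11.85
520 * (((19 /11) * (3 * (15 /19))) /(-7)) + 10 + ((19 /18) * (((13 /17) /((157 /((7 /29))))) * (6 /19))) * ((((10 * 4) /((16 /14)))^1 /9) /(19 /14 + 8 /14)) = -293.90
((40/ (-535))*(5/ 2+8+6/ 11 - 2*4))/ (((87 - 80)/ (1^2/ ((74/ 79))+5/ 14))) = -98892/ 2133901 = -0.05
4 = 4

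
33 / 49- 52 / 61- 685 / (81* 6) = -2307475 / 1452654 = -1.59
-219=-219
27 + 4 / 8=55 / 2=27.50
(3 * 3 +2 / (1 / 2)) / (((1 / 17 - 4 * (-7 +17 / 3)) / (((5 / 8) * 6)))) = 1989 / 220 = 9.04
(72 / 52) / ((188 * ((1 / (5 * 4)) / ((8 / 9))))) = 80 / 611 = 0.13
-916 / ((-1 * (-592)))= -229 / 148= -1.55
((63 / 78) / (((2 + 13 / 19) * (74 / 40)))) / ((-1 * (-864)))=665 / 3532464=0.00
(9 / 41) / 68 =9 / 2788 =0.00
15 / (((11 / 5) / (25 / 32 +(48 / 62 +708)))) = 4799175 / 992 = 4837.88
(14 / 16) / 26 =7 / 208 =0.03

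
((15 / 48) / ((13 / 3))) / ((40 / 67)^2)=0.20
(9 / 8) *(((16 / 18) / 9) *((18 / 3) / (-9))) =-2 / 27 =-0.07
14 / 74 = 7 / 37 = 0.19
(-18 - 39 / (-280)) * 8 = -142.89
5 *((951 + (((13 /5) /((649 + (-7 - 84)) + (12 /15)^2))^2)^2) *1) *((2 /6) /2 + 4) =19812.50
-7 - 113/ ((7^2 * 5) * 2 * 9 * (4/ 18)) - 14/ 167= -1178211/ 163660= -7.20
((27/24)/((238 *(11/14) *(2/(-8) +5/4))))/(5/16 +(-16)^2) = 6/255629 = 0.00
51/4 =12.75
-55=-55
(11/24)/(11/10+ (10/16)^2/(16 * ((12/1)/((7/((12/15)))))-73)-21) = -786280/34151973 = -0.02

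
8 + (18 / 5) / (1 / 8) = 184 / 5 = 36.80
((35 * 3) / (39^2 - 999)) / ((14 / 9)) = 15 / 116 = 0.13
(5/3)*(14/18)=35/27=1.30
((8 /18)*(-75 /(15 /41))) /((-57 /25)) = 39.96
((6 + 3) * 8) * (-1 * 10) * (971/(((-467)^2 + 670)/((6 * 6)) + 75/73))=-1837287360/15972107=-115.03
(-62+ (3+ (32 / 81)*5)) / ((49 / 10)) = -46190 / 3969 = -11.64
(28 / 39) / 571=28 / 22269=0.00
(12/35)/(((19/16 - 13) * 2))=-32/2205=-0.01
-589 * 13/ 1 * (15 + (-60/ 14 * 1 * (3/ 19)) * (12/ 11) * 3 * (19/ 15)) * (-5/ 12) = 11983205/ 308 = 38906.51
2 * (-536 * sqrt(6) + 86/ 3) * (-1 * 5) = -860/ 3 + 5360 * sqrt(6) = 12842.60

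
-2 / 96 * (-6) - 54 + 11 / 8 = -105 / 2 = -52.50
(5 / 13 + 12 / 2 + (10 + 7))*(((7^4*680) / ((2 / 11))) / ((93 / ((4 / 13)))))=10919363840 / 15717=694748.61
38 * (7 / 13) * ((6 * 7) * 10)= 8593.85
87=87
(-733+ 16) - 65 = -782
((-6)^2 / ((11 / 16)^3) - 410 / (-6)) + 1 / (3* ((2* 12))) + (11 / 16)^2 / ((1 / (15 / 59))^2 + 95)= 13654568453011 / 76224006144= 179.14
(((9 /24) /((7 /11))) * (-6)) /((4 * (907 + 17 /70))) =-165 /169352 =-0.00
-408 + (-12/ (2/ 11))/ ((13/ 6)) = -5700/ 13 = -438.46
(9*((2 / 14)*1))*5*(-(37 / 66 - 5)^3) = 562.45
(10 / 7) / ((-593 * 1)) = -10 / 4151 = -0.00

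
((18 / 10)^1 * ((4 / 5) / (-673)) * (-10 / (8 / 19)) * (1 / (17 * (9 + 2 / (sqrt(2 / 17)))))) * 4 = 6156 / 2688635 - 684 * sqrt(34) / 2688635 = 0.00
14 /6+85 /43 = 556 /129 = 4.31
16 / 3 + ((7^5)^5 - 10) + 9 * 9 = 4023205858991894702650 / 3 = 1341068619663964900883.33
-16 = -16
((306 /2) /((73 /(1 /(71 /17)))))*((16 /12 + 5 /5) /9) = 2023 /15549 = 0.13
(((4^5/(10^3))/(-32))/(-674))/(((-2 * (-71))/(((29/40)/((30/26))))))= 377/1794525000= 0.00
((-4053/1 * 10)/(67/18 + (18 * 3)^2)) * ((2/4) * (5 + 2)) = -510678/10511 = -48.59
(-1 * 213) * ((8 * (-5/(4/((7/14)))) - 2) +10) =-639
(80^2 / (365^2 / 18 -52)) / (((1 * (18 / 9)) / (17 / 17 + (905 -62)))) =48614400 / 132289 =367.49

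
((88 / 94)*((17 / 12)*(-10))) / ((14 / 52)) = -48620 / 987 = -49.26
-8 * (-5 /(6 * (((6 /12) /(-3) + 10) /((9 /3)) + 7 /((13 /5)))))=1560 /1397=1.12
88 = 88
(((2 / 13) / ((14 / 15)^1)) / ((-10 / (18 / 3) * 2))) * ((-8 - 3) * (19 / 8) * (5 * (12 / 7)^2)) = 84645 / 4459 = 18.98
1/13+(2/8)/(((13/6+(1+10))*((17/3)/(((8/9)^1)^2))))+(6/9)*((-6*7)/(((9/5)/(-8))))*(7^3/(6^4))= 420203333/12727611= 33.02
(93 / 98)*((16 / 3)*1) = 248 / 49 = 5.06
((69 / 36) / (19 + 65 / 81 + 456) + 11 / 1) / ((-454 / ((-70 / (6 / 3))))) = 11874667 / 13997728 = 0.85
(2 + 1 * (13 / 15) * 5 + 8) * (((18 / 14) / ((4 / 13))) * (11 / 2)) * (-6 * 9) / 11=-45279 / 28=-1617.11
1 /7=0.14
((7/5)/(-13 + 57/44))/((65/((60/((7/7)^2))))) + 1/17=-29357/569075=-0.05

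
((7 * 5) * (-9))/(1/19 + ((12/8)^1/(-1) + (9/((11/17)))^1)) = -131670/5209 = -25.28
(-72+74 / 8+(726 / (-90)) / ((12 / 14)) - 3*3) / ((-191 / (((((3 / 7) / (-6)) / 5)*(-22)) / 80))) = 22957 / 13752000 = 0.00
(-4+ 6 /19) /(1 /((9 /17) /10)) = -63 /323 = -0.20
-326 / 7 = -46.57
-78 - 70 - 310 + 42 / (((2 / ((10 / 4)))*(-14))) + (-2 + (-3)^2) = -1819 / 4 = -454.75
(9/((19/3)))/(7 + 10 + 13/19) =9/112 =0.08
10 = 10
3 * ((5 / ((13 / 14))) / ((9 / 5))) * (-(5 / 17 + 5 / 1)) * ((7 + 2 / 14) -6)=-54.30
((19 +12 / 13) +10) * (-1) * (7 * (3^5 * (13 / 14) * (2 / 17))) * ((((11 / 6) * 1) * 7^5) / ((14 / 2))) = -832184199 / 34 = -24476005.85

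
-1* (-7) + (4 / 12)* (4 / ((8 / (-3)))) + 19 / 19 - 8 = -1 / 2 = -0.50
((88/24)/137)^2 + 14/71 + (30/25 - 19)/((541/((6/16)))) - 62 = -16043132856877/259536981240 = -61.81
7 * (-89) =-623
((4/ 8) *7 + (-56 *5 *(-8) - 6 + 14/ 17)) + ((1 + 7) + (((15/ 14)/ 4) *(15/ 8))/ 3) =17109275/ 7616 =2246.49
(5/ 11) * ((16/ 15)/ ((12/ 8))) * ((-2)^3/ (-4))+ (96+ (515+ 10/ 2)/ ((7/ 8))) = 478816/ 693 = 690.93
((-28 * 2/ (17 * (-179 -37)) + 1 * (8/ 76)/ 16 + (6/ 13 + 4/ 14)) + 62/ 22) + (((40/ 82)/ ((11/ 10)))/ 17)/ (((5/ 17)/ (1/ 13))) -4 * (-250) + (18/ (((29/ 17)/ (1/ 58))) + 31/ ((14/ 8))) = 351403764590525/ 344010868344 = 1021.49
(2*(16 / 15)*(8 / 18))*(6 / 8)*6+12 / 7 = 628 / 105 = 5.98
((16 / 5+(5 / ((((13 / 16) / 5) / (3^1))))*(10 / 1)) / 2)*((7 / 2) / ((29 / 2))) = 210728 / 1885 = 111.79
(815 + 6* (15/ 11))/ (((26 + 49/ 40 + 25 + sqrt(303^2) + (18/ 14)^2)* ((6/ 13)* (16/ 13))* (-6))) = -374922275/ 553988952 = -0.68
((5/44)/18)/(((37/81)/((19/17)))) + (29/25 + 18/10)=4117423/1383800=2.98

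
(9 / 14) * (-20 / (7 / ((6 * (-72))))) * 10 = 388800 / 49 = 7934.69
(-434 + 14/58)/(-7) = 1797/29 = 61.97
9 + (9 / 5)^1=54 / 5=10.80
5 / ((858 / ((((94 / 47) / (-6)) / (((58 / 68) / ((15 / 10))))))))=-85 / 24882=-0.00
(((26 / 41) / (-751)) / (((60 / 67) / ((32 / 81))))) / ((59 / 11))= -153296 / 2207252835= -0.00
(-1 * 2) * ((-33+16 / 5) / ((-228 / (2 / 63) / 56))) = -1192 / 2565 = -0.46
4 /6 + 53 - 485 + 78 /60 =-12901 /30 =-430.03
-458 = -458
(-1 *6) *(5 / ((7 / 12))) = -360 / 7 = -51.43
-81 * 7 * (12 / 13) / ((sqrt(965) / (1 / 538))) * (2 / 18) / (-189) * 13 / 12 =sqrt(965) / 1557510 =0.00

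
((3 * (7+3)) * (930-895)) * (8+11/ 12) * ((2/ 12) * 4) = 18725/ 3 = 6241.67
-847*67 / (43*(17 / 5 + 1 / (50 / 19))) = -405350 / 1161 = -349.14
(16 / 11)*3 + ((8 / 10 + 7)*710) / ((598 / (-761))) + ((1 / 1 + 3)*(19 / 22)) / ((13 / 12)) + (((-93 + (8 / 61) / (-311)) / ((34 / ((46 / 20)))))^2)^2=-373083482568428768212190872871 / 68162380968334120193440000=-5473.45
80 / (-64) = -5 / 4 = -1.25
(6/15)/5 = 2/25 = 0.08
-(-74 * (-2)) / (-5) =148 / 5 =29.60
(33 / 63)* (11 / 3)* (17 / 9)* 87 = 59653 / 189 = 315.62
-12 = -12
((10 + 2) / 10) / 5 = 6 / 25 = 0.24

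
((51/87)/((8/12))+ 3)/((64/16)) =225/232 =0.97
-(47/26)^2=-2209/676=-3.27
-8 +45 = 37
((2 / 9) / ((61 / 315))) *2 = 140 / 61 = 2.30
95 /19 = 5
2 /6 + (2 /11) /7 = 83 /231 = 0.36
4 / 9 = 0.44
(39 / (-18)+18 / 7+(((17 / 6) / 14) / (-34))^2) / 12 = 11425 / 338688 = 0.03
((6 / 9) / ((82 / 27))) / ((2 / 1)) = 9 / 82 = 0.11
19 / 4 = 4.75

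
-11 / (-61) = 11 / 61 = 0.18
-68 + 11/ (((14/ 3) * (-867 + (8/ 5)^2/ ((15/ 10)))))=-61784419/ 908558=-68.00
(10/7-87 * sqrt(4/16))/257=-589/3598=-0.16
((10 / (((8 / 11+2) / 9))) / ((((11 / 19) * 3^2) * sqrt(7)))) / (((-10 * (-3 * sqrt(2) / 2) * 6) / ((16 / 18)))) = 0.02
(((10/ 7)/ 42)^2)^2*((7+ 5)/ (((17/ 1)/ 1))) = 2500/ 2646043659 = 0.00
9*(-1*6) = -54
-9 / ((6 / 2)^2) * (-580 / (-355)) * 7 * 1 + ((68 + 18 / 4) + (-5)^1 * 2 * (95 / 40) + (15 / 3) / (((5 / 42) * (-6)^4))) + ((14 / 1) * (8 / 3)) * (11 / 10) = 6012667 / 76680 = 78.41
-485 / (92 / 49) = -23765 / 92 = -258.32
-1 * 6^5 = -7776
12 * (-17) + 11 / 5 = -1009 / 5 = -201.80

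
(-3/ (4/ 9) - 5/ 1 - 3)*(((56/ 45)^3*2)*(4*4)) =-82890752/ 91125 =-909.64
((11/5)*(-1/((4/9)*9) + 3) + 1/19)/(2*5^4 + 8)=0.00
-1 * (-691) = 691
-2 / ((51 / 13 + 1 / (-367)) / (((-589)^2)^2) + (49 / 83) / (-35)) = 476594128961743130 / 4019468549746517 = 118.57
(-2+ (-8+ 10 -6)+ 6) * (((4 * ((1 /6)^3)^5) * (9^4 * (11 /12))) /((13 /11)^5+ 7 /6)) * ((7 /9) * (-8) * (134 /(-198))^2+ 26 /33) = 0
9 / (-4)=-2.25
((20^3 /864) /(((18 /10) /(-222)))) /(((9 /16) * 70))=-148000 /5103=-29.00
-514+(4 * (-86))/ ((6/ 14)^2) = -21482/ 9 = -2386.89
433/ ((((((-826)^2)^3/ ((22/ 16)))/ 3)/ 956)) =3415071/ 635199693098241152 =0.00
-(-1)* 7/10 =7/10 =0.70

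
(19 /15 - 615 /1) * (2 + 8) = -18412 /3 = -6137.33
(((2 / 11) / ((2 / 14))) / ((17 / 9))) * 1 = 126 / 187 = 0.67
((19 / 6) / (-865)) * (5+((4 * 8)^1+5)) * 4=-532 / 865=-0.62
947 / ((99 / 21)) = 6629 / 33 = 200.88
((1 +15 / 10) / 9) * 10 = 25 / 9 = 2.78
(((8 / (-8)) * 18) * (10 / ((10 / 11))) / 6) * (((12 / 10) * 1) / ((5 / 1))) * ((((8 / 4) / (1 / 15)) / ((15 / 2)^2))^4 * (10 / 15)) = -180224 / 421875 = -0.43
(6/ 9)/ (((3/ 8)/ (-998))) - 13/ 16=-255605/ 144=-1775.03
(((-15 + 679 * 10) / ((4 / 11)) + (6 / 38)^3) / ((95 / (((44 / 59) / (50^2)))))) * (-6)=-0.35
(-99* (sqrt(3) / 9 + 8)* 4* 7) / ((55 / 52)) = -104832 / 5 -1456* sqrt(3) / 5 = -21470.77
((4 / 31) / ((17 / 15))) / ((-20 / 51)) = -9 / 31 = -0.29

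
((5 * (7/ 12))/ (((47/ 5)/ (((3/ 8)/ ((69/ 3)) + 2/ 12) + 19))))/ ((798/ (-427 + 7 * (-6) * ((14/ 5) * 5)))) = -268695875/ 35491392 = -7.57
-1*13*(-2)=26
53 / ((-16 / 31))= -1643 / 16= -102.69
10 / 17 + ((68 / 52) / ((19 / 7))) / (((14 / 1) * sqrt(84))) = 17 * sqrt(21) / 20748 + 10 / 17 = 0.59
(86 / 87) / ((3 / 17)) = 1462 / 261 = 5.60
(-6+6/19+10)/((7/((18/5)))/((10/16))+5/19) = 738/577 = 1.28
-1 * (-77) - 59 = 18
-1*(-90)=90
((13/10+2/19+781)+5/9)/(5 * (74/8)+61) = 2677726/366795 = 7.30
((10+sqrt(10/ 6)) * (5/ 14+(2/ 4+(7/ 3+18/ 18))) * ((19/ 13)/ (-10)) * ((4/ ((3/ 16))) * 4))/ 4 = -107008/ 819 - 53504 * sqrt(15)/ 12285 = -147.52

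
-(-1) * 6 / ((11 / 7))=42 / 11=3.82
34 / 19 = 1.79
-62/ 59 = -1.05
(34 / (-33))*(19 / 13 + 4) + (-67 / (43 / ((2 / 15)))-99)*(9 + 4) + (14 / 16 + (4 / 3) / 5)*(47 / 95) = -30253690983 / 23366200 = -1294.76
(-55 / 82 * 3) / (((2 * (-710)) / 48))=198 / 2911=0.07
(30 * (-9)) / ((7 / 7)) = -270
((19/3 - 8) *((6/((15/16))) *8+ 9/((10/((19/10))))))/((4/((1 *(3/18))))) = -5291/1440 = -3.67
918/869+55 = 48713/869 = 56.06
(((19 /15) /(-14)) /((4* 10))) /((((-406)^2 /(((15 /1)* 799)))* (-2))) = 15181 /184616320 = 0.00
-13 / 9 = -1.44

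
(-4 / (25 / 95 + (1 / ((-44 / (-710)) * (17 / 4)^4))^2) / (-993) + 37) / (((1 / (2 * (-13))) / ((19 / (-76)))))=2035342427579361433 / 8459494759787130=240.60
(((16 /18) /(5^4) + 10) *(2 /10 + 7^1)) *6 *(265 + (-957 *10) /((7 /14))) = -203878992 /25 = -8155159.68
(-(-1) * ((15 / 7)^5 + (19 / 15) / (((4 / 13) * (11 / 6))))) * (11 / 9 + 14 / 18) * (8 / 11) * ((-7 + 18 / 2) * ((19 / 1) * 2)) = 53311008032 / 10168235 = 5242.90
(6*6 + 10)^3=97336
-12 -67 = -79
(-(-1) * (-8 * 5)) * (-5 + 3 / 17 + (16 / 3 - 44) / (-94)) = 176.49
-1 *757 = -757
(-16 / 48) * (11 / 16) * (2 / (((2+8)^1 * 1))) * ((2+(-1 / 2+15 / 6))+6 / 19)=-451 / 2280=-0.20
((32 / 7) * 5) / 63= 160 / 441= 0.36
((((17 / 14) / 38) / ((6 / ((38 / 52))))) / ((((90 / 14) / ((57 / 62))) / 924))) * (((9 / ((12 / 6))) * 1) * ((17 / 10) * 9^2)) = 102742101 / 322400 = 318.68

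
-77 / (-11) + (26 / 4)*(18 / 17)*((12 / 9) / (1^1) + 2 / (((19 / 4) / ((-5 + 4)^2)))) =6161 / 323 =19.07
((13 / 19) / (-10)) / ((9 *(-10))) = 13 / 17100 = 0.00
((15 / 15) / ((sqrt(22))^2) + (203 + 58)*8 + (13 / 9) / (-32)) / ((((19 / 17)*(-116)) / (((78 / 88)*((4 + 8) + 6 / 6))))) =-19004277305 / 102406656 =-185.58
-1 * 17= -17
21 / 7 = 3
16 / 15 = 1.07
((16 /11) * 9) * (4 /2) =288 /11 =26.18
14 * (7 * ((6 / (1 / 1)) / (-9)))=-65.33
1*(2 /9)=2 /9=0.22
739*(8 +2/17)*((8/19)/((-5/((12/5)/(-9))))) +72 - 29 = 1435033/8075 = 177.71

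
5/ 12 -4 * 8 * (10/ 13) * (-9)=34625/ 156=221.96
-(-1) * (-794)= -794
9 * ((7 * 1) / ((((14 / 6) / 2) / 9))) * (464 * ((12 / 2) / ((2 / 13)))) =8794656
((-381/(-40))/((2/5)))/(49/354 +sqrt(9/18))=-3304413/482056 +11936349 * sqrt(2)/482056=28.16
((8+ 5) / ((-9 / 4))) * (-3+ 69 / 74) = 442 / 37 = 11.95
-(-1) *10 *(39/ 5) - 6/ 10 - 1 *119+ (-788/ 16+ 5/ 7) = -12619/ 140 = -90.14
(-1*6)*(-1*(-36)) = -216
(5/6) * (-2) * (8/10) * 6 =-8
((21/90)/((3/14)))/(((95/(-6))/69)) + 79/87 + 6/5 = -108983/41325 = -2.64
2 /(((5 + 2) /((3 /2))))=3 /7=0.43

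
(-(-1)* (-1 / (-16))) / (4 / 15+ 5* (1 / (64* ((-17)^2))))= 17340 / 74059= 0.23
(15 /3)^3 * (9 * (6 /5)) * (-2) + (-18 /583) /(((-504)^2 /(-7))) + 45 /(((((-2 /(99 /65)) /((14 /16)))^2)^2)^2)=-27126149231178995493886003225439 /10053234530467058810880000000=-2698.25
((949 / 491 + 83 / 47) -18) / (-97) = 330030 / 2238469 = 0.15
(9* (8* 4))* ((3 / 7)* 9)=7776 / 7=1110.86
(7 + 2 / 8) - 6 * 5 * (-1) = 149 / 4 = 37.25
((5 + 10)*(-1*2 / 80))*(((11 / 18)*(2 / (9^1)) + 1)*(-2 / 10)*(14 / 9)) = 161 / 1215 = 0.13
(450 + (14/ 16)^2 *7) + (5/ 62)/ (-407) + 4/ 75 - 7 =27156579077/ 60561600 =448.41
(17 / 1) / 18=17 / 18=0.94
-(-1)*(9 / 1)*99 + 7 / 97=86434 / 97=891.07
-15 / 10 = -1.50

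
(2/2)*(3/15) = 1/5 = 0.20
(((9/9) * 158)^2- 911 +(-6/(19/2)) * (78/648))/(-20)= -411305/342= -1202.65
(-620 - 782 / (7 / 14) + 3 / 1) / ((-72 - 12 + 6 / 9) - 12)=6543 / 286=22.88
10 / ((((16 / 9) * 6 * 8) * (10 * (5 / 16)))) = 0.04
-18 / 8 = -9 / 4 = -2.25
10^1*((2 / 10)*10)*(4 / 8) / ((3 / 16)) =160 / 3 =53.33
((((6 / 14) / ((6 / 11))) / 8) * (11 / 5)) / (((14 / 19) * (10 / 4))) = 2299 / 19600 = 0.12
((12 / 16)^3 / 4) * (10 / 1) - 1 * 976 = -124793 / 128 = -974.95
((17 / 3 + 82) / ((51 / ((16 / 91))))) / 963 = 4208 / 13407849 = 0.00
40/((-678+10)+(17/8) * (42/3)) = -160/2553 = -0.06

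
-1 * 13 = -13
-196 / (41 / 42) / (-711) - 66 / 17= -594674 / 165189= -3.60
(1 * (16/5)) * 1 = 16/5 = 3.20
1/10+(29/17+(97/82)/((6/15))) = 66399/13940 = 4.76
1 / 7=0.14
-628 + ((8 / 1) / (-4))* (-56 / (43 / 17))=-25100 / 43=-583.72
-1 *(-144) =144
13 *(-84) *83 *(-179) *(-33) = -535386852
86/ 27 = 3.19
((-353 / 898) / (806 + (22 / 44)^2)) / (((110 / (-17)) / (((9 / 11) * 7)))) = 126021 / 292018375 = 0.00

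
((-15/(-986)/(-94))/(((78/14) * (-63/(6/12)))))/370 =1/1604916144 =0.00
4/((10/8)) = 16/5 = 3.20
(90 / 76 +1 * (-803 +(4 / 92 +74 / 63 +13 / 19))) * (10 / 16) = -220224185 / 440496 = -499.95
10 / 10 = 1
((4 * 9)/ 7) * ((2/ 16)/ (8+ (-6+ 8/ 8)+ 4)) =9/ 98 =0.09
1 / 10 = 0.10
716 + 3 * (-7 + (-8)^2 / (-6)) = 663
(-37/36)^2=1369/1296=1.06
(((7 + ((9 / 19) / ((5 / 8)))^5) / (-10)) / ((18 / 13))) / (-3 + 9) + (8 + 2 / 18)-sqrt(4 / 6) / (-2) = sqrt(6) / 6 + 67053915542659 / 8356834125000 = 8.43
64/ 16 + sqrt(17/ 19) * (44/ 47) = 44 * sqrt(323)/ 893 + 4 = 4.89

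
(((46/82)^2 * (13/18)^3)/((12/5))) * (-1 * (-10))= 29055325/58821552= 0.49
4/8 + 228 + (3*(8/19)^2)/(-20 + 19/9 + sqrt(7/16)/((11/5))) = 1182233465623/5174561726-3421440*sqrt(7)/18110966041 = 228.47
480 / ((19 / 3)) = 1440 / 19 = 75.79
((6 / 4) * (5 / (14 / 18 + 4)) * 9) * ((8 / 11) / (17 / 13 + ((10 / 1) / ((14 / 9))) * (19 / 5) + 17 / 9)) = 796068 / 2140325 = 0.37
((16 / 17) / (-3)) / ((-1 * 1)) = 16 / 51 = 0.31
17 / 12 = 1.42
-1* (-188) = 188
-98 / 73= -1.34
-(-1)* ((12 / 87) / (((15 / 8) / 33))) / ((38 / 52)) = 9152 / 2755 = 3.32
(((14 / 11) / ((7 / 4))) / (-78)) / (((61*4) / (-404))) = 404 / 26169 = 0.02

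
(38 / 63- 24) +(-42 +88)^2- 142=122888 / 63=1950.60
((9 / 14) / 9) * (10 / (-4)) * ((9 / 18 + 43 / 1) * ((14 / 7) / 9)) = -145 / 84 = -1.73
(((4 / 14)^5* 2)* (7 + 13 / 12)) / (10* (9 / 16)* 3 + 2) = 12416 / 7613571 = 0.00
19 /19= 1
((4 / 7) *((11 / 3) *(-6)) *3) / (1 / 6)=-226.29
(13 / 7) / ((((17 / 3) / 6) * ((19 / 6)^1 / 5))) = 7020 / 2261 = 3.10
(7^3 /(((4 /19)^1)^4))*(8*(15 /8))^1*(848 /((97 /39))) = 1385926693515 /1552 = 892994003.55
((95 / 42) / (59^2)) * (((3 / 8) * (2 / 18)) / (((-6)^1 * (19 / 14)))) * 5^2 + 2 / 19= 3005209 / 28572048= 0.11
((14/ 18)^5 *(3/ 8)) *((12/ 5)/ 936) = 0.00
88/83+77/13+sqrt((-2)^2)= 9693/1079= 8.98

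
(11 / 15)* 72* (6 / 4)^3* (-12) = -10692 / 5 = -2138.40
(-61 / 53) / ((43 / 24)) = -1464 / 2279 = -0.64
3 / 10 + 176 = 1763 / 10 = 176.30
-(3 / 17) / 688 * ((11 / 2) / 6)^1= -11 / 46784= -0.00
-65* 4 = -260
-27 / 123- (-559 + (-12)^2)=17006 / 41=414.78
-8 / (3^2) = -8 / 9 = -0.89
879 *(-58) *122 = -6219804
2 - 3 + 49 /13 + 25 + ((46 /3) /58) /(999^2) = 31344217706 /1128739131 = 27.77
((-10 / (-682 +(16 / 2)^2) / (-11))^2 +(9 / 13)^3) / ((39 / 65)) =42111692270 / 76147147791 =0.55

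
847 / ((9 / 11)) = 1035.22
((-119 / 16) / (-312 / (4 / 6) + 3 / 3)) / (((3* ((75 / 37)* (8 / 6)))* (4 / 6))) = 4403 / 1494400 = 0.00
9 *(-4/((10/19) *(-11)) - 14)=-6588/55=-119.78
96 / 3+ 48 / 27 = 304 / 9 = 33.78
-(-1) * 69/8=69/8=8.62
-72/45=-8/5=-1.60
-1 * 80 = -80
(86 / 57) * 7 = 602 / 57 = 10.56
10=10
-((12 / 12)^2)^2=-1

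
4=4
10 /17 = 0.59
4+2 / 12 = 25 / 6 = 4.17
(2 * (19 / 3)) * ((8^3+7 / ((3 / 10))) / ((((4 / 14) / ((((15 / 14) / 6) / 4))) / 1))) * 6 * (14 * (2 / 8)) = 533995 / 24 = 22249.79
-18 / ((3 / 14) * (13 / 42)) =-3528 / 13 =-271.38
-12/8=-3/2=-1.50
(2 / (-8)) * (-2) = 1 / 2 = 0.50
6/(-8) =-3/4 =-0.75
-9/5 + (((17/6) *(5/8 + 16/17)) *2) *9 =3123/40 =78.08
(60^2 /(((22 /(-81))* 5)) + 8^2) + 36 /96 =-227615 /88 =-2586.53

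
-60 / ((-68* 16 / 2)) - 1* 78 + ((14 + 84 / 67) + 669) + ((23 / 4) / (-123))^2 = 167181771293 / 275710896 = 606.37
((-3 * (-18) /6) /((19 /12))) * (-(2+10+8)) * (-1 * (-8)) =-17280 /19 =-909.47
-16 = -16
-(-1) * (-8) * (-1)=8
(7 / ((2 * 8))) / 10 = 7 / 160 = 0.04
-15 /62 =-0.24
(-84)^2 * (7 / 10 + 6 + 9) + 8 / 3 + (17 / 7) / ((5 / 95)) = 11636941 / 105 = 110828.01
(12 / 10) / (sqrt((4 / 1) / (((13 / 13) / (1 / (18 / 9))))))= 0.85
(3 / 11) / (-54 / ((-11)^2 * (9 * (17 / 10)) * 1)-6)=-187 / 4134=-0.05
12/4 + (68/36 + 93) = 881/9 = 97.89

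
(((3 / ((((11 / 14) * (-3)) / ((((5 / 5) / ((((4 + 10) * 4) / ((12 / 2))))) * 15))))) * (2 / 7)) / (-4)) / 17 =0.01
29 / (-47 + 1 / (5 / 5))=-29 / 46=-0.63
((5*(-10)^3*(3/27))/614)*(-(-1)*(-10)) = 9.05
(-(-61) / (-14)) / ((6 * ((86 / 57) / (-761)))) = 881999 / 2408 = 366.28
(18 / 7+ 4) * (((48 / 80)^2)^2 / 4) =1863 / 8750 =0.21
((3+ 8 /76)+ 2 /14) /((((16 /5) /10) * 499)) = 0.02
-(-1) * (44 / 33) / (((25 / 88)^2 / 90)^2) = 25906839552 / 15625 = 1658037.73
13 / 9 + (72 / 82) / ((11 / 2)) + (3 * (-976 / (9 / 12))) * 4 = -63378833 / 4059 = -15614.40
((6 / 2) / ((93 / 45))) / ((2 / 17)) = 765 / 62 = 12.34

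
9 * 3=27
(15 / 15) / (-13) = -1 / 13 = -0.08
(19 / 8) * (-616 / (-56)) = 209 / 8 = 26.12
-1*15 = -15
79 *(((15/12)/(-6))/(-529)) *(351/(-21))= -15405/29624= -0.52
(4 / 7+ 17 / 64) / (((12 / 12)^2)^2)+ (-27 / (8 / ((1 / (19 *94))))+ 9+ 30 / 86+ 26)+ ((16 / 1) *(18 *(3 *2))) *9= 268159663501 / 17202752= 15588.18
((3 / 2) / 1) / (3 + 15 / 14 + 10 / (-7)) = 21 / 37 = 0.57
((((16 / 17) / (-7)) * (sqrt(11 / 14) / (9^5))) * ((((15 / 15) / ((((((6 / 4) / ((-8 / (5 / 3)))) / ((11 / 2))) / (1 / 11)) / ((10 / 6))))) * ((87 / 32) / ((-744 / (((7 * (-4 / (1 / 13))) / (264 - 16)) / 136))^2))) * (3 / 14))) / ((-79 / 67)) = -0.00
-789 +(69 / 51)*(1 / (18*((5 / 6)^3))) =-1676349 / 2125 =-788.87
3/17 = 0.18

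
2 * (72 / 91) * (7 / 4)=36 / 13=2.77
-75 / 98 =-0.77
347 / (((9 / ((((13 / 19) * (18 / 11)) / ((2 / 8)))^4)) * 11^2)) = 29593093091328 / 230871601081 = 128.18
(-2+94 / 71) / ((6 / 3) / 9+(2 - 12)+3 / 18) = 864 / 12283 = 0.07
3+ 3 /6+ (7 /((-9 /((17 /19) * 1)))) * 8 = -707 /342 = -2.07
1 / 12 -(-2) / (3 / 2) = 17 / 12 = 1.42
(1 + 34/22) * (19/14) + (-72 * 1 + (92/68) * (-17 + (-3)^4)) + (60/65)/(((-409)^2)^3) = 205318592585364238586/11379542624025818671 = 18.04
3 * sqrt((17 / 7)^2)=51 / 7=7.29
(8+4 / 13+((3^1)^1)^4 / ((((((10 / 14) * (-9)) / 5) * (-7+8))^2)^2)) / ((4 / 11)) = 439571 / 4212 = 104.36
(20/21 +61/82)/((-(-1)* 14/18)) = 8763/4018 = 2.18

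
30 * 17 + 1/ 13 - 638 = -127.92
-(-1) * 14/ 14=1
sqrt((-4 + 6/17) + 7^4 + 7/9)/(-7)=-sqrt(6237538)/357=-7.00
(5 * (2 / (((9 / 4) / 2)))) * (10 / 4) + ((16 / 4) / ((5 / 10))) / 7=1472 / 63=23.37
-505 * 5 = -2525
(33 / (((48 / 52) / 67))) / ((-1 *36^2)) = -9581 / 5184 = -1.85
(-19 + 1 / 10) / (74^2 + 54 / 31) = -5859 / 1698100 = -0.00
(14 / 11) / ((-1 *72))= -7 / 396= -0.02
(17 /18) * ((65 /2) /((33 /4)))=1105 /297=3.72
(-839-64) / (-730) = 903 / 730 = 1.24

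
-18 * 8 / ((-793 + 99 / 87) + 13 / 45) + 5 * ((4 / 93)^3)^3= 0.18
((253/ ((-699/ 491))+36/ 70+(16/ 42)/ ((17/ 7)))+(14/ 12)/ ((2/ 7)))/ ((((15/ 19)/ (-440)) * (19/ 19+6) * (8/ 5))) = 60137887601/ 6987204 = 8606.86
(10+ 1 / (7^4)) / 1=24011 / 2401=10.00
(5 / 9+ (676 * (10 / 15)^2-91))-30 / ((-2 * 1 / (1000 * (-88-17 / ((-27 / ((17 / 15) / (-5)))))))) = -35692130 / 27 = -1321930.74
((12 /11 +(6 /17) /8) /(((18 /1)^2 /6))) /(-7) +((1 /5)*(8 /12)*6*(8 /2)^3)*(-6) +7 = -141467663 /471240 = -300.20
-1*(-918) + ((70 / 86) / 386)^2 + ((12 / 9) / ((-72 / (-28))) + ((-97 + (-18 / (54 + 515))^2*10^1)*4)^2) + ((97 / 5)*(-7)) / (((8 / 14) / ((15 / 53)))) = 3127471693918641312795611579 / 20661898519175125983102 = 151364.20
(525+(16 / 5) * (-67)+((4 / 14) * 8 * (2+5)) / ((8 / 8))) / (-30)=-1633 / 150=-10.89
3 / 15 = 1 / 5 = 0.20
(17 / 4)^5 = 1419857 / 1024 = 1386.58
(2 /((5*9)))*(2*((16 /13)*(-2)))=-128 /585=-0.22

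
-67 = -67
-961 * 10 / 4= -4805 / 2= -2402.50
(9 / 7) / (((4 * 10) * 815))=9 / 228200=0.00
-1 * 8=-8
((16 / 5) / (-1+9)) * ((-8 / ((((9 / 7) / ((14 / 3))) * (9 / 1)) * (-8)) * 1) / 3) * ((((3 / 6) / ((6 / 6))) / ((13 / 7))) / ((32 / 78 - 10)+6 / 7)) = -0.00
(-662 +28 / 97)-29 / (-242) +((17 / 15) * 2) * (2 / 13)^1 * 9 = -1004674239 / 1525810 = -658.45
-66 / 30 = -11 / 5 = -2.20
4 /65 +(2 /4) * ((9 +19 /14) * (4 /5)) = 4.20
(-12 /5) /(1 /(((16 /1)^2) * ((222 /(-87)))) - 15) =0.16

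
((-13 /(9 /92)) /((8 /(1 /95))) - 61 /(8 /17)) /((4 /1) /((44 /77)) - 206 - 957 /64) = 0.61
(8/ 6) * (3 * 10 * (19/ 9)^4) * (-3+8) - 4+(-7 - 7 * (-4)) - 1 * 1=3988.60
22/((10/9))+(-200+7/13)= -11678/65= -179.66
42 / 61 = 0.69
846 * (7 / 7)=846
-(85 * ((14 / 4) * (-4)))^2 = -1416100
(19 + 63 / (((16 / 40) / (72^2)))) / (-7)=-816499 / 7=-116642.71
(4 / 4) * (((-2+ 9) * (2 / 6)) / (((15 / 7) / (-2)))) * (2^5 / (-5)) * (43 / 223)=134848 / 50175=2.69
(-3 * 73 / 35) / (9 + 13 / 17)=-3723 / 5810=-0.64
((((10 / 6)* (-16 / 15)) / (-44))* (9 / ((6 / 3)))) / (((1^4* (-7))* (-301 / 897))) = 1794 / 23177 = 0.08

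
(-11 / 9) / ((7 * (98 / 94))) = -517 / 3087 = -0.17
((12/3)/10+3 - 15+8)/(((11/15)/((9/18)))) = -27/11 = -2.45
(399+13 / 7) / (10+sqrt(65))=5612 / 49 - 2806* sqrt(65) / 245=22.19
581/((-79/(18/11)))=-10458/869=-12.03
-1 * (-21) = 21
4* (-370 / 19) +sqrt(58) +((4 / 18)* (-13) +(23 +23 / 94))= -49.92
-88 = -88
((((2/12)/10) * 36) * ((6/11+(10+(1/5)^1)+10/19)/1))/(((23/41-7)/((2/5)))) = -482939/1149500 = -0.42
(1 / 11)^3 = 1 / 1331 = 0.00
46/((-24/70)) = -805/6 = -134.17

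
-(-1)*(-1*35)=-35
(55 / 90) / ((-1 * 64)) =-11 / 1152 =-0.01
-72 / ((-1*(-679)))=-72 / 679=-0.11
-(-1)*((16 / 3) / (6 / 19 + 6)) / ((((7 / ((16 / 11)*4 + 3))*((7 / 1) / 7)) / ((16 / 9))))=58976 / 31185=1.89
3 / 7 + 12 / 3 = 31 / 7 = 4.43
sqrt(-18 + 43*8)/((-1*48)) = -sqrt(326)/48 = -0.38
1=1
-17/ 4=-4.25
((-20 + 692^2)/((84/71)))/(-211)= -8499481/4431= -1918.19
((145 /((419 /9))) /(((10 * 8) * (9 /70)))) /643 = 1015 /2155336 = 0.00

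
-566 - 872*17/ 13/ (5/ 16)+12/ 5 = -273818/ 65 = -4212.58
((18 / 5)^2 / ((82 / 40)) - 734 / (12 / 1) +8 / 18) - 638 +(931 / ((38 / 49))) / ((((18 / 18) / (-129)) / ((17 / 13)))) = -4873932263 / 23985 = -203207.52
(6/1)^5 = 7776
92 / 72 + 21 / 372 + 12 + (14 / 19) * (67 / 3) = 631675 / 21204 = 29.79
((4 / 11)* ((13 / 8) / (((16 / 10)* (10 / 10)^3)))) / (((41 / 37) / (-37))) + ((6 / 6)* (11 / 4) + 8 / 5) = -287977 / 36080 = -7.98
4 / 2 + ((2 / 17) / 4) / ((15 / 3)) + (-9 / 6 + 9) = 808 / 85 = 9.51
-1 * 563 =-563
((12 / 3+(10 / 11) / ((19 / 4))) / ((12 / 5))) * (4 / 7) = 1460 / 1463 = 1.00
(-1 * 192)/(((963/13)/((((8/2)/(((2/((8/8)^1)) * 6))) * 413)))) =-343616/963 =-356.82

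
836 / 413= 2.02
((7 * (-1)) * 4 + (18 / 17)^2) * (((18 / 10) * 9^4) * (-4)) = 1834770528 / 1445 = 1269737.39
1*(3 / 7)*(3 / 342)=1 / 266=0.00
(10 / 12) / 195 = 1 / 234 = 0.00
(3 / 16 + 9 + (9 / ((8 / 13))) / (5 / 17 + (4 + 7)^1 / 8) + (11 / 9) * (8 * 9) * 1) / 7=384809 / 25424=15.14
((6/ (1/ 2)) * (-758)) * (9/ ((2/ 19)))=-777708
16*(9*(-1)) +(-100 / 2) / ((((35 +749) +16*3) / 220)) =-16351 / 104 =-157.22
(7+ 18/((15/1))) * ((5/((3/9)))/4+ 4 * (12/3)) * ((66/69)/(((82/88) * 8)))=9559/460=20.78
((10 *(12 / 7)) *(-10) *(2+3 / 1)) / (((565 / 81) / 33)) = -3207600 / 791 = -4055.12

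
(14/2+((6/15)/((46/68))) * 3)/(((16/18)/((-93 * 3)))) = -2533599/920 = -2753.91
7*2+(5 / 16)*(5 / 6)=1369 / 96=14.26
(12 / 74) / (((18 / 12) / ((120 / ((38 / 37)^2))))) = 4440 / 361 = 12.30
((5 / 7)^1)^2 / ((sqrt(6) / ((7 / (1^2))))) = 25 * sqrt(6) / 42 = 1.46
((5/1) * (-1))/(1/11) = -55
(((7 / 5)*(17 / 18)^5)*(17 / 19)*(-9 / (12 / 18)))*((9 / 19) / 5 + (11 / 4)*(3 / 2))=-180621428827 / 3368563200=-53.62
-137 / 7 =-19.57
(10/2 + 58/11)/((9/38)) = 4294/99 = 43.37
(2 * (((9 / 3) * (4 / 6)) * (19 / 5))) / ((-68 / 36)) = -684 / 85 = -8.05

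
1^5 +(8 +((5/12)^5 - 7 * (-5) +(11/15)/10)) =274249517/6220800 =44.09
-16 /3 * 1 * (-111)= 592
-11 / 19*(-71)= 781 / 19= 41.11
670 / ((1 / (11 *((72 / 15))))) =35376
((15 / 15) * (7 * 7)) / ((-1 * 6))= -49 / 6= -8.17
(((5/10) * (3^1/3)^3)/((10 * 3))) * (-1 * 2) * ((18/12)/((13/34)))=-17/130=-0.13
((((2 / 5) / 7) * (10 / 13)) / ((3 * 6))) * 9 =2 / 91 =0.02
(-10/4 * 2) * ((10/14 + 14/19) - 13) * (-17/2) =-65280/133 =-490.83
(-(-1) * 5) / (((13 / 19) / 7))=51.15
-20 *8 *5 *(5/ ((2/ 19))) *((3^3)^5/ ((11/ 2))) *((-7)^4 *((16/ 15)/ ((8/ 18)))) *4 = -2285089006893381.82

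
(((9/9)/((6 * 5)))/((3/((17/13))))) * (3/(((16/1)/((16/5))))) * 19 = 323/1950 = 0.17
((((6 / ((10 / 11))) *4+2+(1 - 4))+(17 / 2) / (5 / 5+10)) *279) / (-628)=-803241 / 69080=-11.63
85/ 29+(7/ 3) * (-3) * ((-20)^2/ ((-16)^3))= 26835/ 7424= 3.61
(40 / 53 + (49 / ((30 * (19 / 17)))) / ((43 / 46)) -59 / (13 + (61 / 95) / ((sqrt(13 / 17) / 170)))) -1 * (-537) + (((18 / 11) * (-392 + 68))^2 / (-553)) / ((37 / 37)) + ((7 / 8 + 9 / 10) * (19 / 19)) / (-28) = 623679628117689116363 / 20119166480536384800 -2324954 * sqrt(221) / 72331975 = 30.52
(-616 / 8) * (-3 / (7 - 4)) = 77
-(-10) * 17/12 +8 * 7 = 421/6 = 70.17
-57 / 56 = -1.02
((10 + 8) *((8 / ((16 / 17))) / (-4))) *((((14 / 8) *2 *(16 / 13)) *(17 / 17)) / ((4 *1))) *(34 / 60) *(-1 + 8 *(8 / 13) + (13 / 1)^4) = -563421684 / 845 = -666771.22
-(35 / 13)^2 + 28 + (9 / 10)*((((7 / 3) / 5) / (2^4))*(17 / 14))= 5619819 / 270400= 20.78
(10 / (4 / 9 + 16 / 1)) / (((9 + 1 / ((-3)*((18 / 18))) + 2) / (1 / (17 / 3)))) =0.01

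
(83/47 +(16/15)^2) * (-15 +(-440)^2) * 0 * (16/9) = 0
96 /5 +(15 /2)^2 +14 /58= 75.69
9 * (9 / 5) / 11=81 / 55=1.47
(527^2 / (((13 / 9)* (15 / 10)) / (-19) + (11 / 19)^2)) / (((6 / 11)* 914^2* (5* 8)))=1102861859 / 16006187360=0.07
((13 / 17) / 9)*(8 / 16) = 13 / 306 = 0.04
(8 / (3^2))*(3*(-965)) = -7720 / 3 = -2573.33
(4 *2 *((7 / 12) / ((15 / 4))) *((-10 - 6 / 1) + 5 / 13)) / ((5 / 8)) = -90944 / 2925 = -31.09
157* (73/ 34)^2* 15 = 12549795/ 1156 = 10856.22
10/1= 10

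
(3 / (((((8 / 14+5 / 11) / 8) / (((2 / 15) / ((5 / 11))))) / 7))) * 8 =758912 / 1975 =384.26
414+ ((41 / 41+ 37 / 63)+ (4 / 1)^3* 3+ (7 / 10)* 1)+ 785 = 877771 / 630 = 1393.29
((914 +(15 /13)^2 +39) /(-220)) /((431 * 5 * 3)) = -7331 /10925850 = -0.00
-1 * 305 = -305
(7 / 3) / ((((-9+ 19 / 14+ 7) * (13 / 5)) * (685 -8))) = -490 / 237627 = -0.00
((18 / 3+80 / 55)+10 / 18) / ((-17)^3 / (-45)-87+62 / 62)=3965 / 11473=0.35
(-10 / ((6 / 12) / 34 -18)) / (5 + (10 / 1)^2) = 136 / 25683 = 0.01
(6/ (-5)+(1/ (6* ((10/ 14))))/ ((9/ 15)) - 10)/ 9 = -973/ 810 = -1.20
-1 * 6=-6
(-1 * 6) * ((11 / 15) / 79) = -22 / 395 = -0.06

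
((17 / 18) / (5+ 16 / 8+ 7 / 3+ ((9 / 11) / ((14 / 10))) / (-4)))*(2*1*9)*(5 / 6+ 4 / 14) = 17578 / 8489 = 2.07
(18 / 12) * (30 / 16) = 45 / 16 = 2.81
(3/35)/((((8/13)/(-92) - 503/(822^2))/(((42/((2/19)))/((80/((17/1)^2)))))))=-2496024162801/150176500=-16620.60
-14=-14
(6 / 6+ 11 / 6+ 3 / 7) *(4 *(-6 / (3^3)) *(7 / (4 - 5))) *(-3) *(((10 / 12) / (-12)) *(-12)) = -1370 / 27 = -50.74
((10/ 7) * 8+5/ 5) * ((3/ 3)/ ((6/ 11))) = 319/ 14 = 22.79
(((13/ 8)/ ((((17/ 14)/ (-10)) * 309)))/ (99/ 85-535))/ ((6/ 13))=29575/ 168254208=0.00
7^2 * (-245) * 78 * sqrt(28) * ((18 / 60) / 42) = -13377 * sqrt(7) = -35392.22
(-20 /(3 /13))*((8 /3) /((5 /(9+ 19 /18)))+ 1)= -551.46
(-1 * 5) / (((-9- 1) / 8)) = 4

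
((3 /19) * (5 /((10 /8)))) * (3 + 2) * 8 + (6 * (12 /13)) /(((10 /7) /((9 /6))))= 38382 /1235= 31.08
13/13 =1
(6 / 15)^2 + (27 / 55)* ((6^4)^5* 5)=2467906947042508844 / 275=8974207080154577.61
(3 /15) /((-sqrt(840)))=-sqrt(210) /2100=-0.01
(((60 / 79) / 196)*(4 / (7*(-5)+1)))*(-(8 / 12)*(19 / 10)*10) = 380 / 65807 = 0.01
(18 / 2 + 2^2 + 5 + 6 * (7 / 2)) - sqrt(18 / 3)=39 - sqrt(6)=36.55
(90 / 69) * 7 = 210 / 23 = 9.13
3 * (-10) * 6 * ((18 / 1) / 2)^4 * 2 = -2361960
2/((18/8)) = 8/9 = 0.89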